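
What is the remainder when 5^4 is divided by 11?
4 = 4 (binary 100). Repeated squaring mod 11: 5^1 ≡ 5; 5^2 ≡ 5² = 25 ≡ 3; 5^4 ≡ 3² = 9 ≡ 9. So 5^4 ≡ 9 (mod 11).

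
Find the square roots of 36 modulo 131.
The square roots of 36 mod 131 are 125 and 6. Verify: 125² = 15625 ≡ 36 (mod 131)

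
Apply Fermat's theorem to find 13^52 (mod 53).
By Fermat's Little Theorem, 13^{52} ≡ 1 (mod 53) since 53 is prime and gcd(13, 53) = 1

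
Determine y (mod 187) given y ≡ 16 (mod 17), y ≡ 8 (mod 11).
118

Using the Chinese Remainder Theorem:
M = product of moduli = 187
For equation 1: M_1 = 11, 11 ≡ 11 (mod 17), inverse of 11 mod 17 is 14 (check: 11 × 14 = 154 ≡ 1 (mod 17))
For equation 2: M_2 = 17, 17 ≡ 6 (mod 11), inverse of 17 mod 11 is 2 (check: 6 × 2 = 12 ≡ 1 (mod 11))
Combine: y ≡ Σ r_i×M_i×(M_i⁻¹ mod m_i) = 16×11×14 + 8×17×2 = 2464 + 272 = 2736
2736 mod 187 = 118
y ≡ 118 (mod 187)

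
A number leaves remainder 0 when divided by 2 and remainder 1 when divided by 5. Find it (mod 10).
M = 2 × 5 = 10. M₁ = 5, y₁ ≡ 1 (mod 2). M₂ = 2, y₂ ≡ 3 (mod 5). t = 0×5×1 + 1×2×3 ≡ 6 (mod 10)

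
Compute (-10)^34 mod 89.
Using repeated squaring. (-10) ≡ 79 (mod 89). 34 = 32 + 2 (binary 100010). Repeated squaring mod 89: 79^1 ≡ 79; 79^2 ≡ 79² = 6241 ≡ 11; 79^4 ≡ 11² = 121 ≡ 32; 79^8 ≡ 32² = 1024 ≡ 45; 79^16 ≡ 45² = 2025 ≡ 67; 79^32 ≡ 67² = 4489 ≡ 39. Multiply: (-10)^34 ≡ 79^32 × 79^2 ≡ 39 × 11 (mod 89): 39 × 11 = 429 ≡ 73. So (-10)^34 ≡ 73 (mod 89).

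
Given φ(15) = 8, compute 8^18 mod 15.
By Euler: 8^{8} ≡ 1 (mod 15) since gcd(8, 15) = 1. 18 = 2×8 + 2. So 8^{18} ≡ 8^{2} ≡ 4 (mod 15)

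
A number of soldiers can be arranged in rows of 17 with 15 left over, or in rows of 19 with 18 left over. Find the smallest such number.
M = 17 × 19 = 323. M₁ = 19, y₁ ≡ 9 (mod 17). M₂ = 17, y₂ ≡ 9 (mod 19). t = 15×19×9 + 18×17×9 ≡ 151 (mod 323). The smallest positive such number is 151.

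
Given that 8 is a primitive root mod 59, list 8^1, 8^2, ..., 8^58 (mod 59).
g^1, g^2, ..., g^{58} mod 59: {8, 5, 40, 25, 23, 7, 56, 35, 44, 57, 43, 49, 38, 9, 13, 45, 6, 48, 30, 4, 32, 20, 42, 41, 33, 28, 47, 22, 58, 51, 54, 19, 34, 36, 52, 3, 24, 15, 2, 16, 10, 21, 50, 46, 14, 53, 11, 29, 55, 27, 39, 17, 18, 26, 31, 12, 37, 1}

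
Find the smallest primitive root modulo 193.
p - 1 = 192 has prime divisors 2, 3. h is a primitive root mod 193 iff h^(192/q) ≢ 1 (mod 193) for each such q.
h = 2: 2^96 ≡ 1, 2^64 ≡ 84 (mod 193); 2^96 ≡ 1, so not a primitive root.
h = 3: 3^96 ≡ 1, 3^64 ≡ 1 (mod 193); 3^96 ≡ 1, so not a primitive root.
h = 4: 4^96 ≡ 1, 4^64 ≡ 108 (mod 193); 4^96 ≡ 1, so not a primitive root.
h = 5: 5^96 ≡ 192, 5^64 ≡ 84 (mod 193); none is 1, so 5 has order 192 and is a primitive root.
The smallest primitive root mod 193 is g = 5.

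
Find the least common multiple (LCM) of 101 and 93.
9393

First find GCD(101, 93) using the Euclidean algorithm:
101 = 1 × 93 + 8
93 = 11 × 8 + 5
8 = 1 × 5 + 3
5 = 1 × 3 + 2
3 = 1 × 2 + 1
2 = 2 × 1 + 0
GCD(101, 93) = 1

LCM formula: LCM(a, b) = (a × b) / GCD(a, b)
LCM(101, 93) = (101 × 93) / 1
LCM(101, 93) = 9393 / 1
LCM(101, 93) = 9393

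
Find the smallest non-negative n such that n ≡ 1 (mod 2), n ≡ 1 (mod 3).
1

Using the Chinese Remainder Theorem:
M = product of moduli = 6
For equation 1: M_1 = 3, 3 ≡ 1 (mod 2), inverse of 3 mod 2 is 1 (check: 1 × 1 = 1 ≡ 1 (mod 2))
For equation 2: M_2 = 2, 2 ≡ 2 (mod 3), inverse of 2 mod 3 is 2 (check: 2 × 2 = 4 ≡ 1 (mod 3))
Combine: n ≡ Σ r_i×M_i×(M_i⁻¹ mod m_i) = 1×3×1 + 1×2×2 = 3 + 4 = 7
7 mod 6 = 1
n ≡ 1 (mod 6)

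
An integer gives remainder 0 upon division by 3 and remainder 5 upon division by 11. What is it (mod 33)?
M = 3 × 11 = 33. M₁ = 11, y₁ ≡ 2 (mod 3). M₂ = 3, y₂ ≡ 4 (mod 11). m = 0×11×2 + 5×3×4 ≡ 27 (mod 33). The smallest positive such number is 27.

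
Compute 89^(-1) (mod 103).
22

Using Extended Euclidean Algorithm:
gcd(89, 103) = 1
Bezout coefficients: 89 × 22 + 103 × -19 = 1
So 89 × 22 ≡ 1 (mod 103)
The inverse is 22 mod 103 = 22
Verification: 89 × 22 = 1958 = 19 × 103 + 1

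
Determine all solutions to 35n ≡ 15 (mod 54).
39

Since gcd(35, 54) = 1 divides 15, a solution exists.
Multiply both sides by the inverse of 35 mod 54:
  35^(-1) mod 54 = 17
  x ≡ 17 × 15 ≡ 255 ≡ 39 (mod 54)
Verification: 35 × 39 = 1365 = 25 × 54 + 15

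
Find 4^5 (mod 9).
5 = 4 + 1 (binary 101). Repeated squaring mod 9: 4^1 ≡ 4; 4^2 ≡ 4² = 16 ≡ 7; 4^4 ≡ 7² = 49 ≡ 4. Multiply: 4^5 = 4^4 × 4^1 ≡ 4 × 4 (mod 9): 4 × 4 = 16 ≡ 7. So 4^5 ≡ 7 (mod 9).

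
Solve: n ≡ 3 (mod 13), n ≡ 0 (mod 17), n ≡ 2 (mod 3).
M = 13 × 17 × 3 = 663. M₁ = 51, y₁ ≡ 12 (mod 13). M₂ = 39, y₂ ≡ 7 (mod 17). M₃ = 221, y₃ ≡ 2 (mod 3). n = 3×51×12 + 0×39×7 + 2×221×2 ≡ 68 (mod 663)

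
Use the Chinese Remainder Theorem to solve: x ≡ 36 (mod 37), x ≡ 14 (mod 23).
221

Using the Chinese Remainder Theorem:
M = product of moduli = 851
For equation 1: M_1 = 23, 23 ≡ 23 (mod 37), inverse of 23 mod 37 is 29 (check: 23 × 29 = 667 ≡ 1 (mod 37))
For equation 2: M_2 = 37, 37 ≡ 14 (mod 23), inverse of 37 mod 23 is 5 (check: 14 × 5 = 70 ≡ 1 (mod 23))
Combine: x ≡ Σ r_i×M_i×(M_i⁻¹ mod m_i) = 36×23×29 + 14×37×5 = 24012 + 2590 = 26602
26602 mod 851 = 221
x ≡ 221 (mod 851)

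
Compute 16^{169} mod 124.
64

Using successive squaring:
Binary expansion of 169: 10101001
Powers of 16 mod 124 (each is the square of the previous):
  16^1 ≡ 16 (mod 124)
  16^2 ≡ 16² = 256 ≡ 8 (mod 124)
  16^4 ≡ 8² = 64 ≡ 64 (mod 124)
  16^8 ≡ 64² = 4096 ≡ 4 (mod 124)
  16^16 ≡ 4² = 16 ≡ 16 (mod 124)
  16^32 ≡ 16² = 256 ≡ 8 (mod 124)
  16^64 ≡ 8² = 64 ≡ 64 (mod 124)
  16^128 ≡ 64² = 4096 ≡ 4 (mod 124)
169 = 128 + 32 + 8 + 1, so 16^169 = 16^128 × 16^32 × 16^8 × 16^1 ≡ 4 × 8 × 4 × 16 (mod 124)
Multiplying step by step:
  4 × 8 = 32 ≡ 32 (mod 124)
  32 × 4 = 128 ≡ 4 (mod 124)
  4 × 16 = 64 ≡ 64 (mod 124)
Result: 16^169 ≡ 64 (mod 124)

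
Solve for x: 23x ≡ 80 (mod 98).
12

Since gcd(23, 98) = 1 divides 80, a solution exists.
Multiply both sides by the inverse of 23 mod 98:
  23^(-1) mod 98 = 81
  x ≡ 81 × 80 ≡ 6480 ≡ 12 (mod 98)
Verification: 23 × 12 = 276 = 2 × 98 + 80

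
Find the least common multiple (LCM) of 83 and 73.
6059

First find GCD(83, 73) using the Euclidean algorithm:
83 = 1 × 73 + 10
73 = 7 × 10 + 3
10 = 3 × 3 + 1
3 = 3 × 1 + 0
GCD(83, 73) = 1

LCM formula: LCM(a, b) = (a × b) / GCD(a, b)
LCM(83, 73) = (83 × 73) / 1
LCM(83, 73) = 6059 / 1
LCM(83, 73) = 6059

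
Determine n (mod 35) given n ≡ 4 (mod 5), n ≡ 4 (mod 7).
4

Using the Chinese Remainder Theorem:
M = product of moduli = 35
For equation 1: M_1 = 7, 7 ≡ 2 (mod 5), inverse of 7 mod 5 is 3 (check: 2 × 3 = 6 ≡ 1 (mod 5))
For equation 2: M_2 = 5, 5 ≡ 5 (mod 7), inverse of 5 mod 7 is 3 (check: 5 × 3 = 15 ≡ 1 (mod 7))
Combine: n ≡ Σ r_i×M_i×(M_i⁻¹ mod m_i) = 4×7×3 + 4×5×3 = 84 + 60 = 144
144 mod 35 = 4
n ≡ 4 (mod 35)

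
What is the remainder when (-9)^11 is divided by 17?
Using repeated squaring. (-9) ≡ 8 (mod 17). 11 = 8 + 2 + 1 (binary 1011). Repeated squaring mod 17: 8^1 ≡ 8; 8^2 ≡ 8² = 64 ≡ 13; 8^4 ≡ 13² = 169 ≡ 16; 8^8 ≡ 16² = 256 ≡ 1. Multiply: (-9)^11 ≡ 8^8 × 8^2 × 8^1 ≡ 1 × 13 × 8 (mod 17): 1 × 13 = 13 ≡ 13; 13 × 8 = 104 ≡ 2. So (-9)^11 ≡ 2 (mod 17).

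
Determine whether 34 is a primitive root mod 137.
p - 1 = 136 has prime divisors 2, 17. Check 34^(136/q) mod 137 for each: 34^(136/2) = 34^68 ≡ 1, 34^(136/17) = 34^8 ≡ 74 (mod 137). Since 34^68 ≡ 1 (mod 137), the order of 34 divides 68 (in fact the order is 17) ≠ 136, so it is not a primitive root.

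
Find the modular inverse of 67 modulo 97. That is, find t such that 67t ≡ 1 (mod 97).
42

Using Extended Euclidean Algorithm:
gcd(67, 97) = 1
Bezout coefficients: 67 × 42 + 97 × -29 = 1
So 67 × 42 ≡ 1 (mod 97)
The inverse is 42 mod 97 = 42
Verification: 67 × 42 = 2814 = 29 × 97 + 1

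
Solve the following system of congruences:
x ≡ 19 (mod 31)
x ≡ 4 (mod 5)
19

Using the Chinese Remainder Theorem:
M = product of moduli = 155
For equation 1: M_1 = 5, 5 ≡ 5 (mod 31), inverse of 5 mod 31 is 25 (check: 5 × 25 = 125 ≡ 1 (mod 31))
For equation 2: M_2 = 31, 31 ≡ 1 (mod 5), inverse of 31 mod 5 is 1 (check: 1 × 1 = 1 ≡ 1 (mod 5))
Combine: x ≡ Σ r_i×M_i×(M_i⁻¹ mod m_i) = 19×5×25 + 4×31×1 = 2375 + 124 = 2499
2499 mod 155 = 19
x ≡ 19 (mod 155)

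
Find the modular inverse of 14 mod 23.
14^(-1) ≡ 5 (mod 23). Verification: 14 × 5 = 70 ≡ 1 (mod 23)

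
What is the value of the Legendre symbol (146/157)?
(146/157) = 146^{78} mod 157 = 1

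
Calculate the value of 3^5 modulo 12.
5 = 4 + 1 (binary 101). Repeated squaring mod 12: 3^1 ≡ 3; 3^2 ≡ 3² = 9 ≡ 9; 3^4 ≡ 9² = 81 ≡ 9. Multiply: 3^5 = 3^4 × 3^1 ≡ 9 × 3 (mod 12): 9 × 3 = 27 ≡ 3. So 3^5 ≡ 3 (mod 12).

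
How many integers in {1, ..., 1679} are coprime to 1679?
1584

Prime factorization: 1679 = 23 × 73
Using the formula φ(n) = n × Π(1 - 1/p) for each prime factor p:
φ(1679) = 1679 × (1 - 1/23) × (1 - 1/73)
φ(1679) = 1584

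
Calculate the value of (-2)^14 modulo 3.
Using Fermat: (-2)^{2} ≡ 1 (mod 3). 14 ≡ 0 (mod 2). So (-2)^{14} ≡ (-2)^{0} ≡ 1 (mod 3)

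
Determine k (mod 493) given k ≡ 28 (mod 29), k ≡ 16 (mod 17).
492

Using the Chinese Remainder Theorem:
M = product of moduli = 493
For equation 1: M_1 = 17, 17 ≡ 17 (mod 29), inverse of 17 mod 29 is 12 (check: 17 × 12 = 204 ≡ 1 (mod 29))
For equation 2: M_2 = 29, 29 ≡ 12 (mod 17), inverse of 29 mod 17 is 10 (check: 12 × 10 = 120 ≡ 1 (mod 17))
Combine: k ≡ Σ r_i×M_i×(M_i⁻¹ mod m_i) = 28×17×12 + 16×29×10 = 5712 + 4640 = 10352
10352 mod 493 = 492
k ≡ 492 (mod 493)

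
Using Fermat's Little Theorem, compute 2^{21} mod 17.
15

By Fermat's Little Theorem, a^(p-1) ≡ 1 (mod p) for prime p and gcd(a, p) = 1
Here p = 17, so 2^16 ≡ 1 (mod 17)
We can reduce the exponent: 21 mod 16 = 5
So 2^21 ≡ 2^5 (mod 17)
Computing: 2^5 mod 17 = 15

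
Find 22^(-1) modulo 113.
36

Using Extended Euclidean Algorithm:
gcd(22, 113) = 1
Bezout coefficients: 22 × 36 + 113 × -7 = 1
So 22 × 36 ≡ 1 (mod 113)
The inverse is 36 mod 113 = 36
Verification: 22 × 36 = 792 = 7 × 113 + 1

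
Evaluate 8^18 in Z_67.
Using repeated squaring. 18 = 16 + 2 (binary 10010). Repeated squaring mod 67: 8^1 ≡ 8; 8^2 ≡ 8² = 64 ≡ 64; 8^4 ≡ 64² = 4096 ≡ 9; 8^8 ≡ 9² = 81 ≡ 14; 8^16 ≡ 14² = 196 ≡ 62. Multiply: 8^18 = 8^16 × 8^2 ≡ 62 × 64 (mod 67): 62 × 64 = 3968 ≡ 15. So 8^18 ≡ 15 (mod 67).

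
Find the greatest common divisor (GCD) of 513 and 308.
1

Using the Euclidean algorithm:
513 = 1 × 308 + 205
308 = 1 × 205 + 103
205 = 1 × 103 + 102
103 = 1 × 102 + 1
102 = 102 × 1 + 0

GCD(513, 308) = 1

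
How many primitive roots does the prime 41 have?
Number of primitive roots mod 41 = φ(40) = 16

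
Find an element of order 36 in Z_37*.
2 has order 36 mod 37 since 2^{36} ≡ 1 (mod 37) and no smaller power works.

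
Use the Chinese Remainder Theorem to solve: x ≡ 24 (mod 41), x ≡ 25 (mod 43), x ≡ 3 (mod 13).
18515

Using the Chinese Remainder Theorem:
M = product of moduli = 22919
For equation 1: M_1 = 559, 559 ≡ 26 (mod 41), inverse of 559 mod 41 is 30 (check: 26 × 30 = 780 ≡ 1 (mod 41))
For equation 2: M_2 = 533, 533 ≡ 17 (mod 43), inverse of 533 mod 43 is 38 (check: 17 × 38 = 646 ≡ 1 (mod 43))
For equation 3: M_3 = 1763, 1763 ≡ 8 (mod 13), inverse of 1763 mod 13 is 5 (check: 8 × 5 = 40 ≡ 1 (mod 13))
Combine: x ≡ Σ r_i×M_i×(M_i⁻¹ mod m_i) = 24×559×30 + 25×533×38 + 3×1763×5 = 402480 + 506350 + 26445 = 935275
935275 mod 22919 = 18515
x ≡ 18515 (mod 22919)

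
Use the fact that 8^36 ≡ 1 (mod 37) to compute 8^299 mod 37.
By Fermat: 8^{36} ≡ 1 (mod 37). 299 ≡ 11 (mod 36). So 8^{299} ≡ 8^{11} ≡ 14 (mod 37)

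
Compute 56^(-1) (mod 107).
56^(-1) ≡ 86 (mod 107). Verification: 56 × 86 = 4816 ≡ 1 (mod 107)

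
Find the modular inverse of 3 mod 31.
3^(-1) ≡ 21 (mod 31). Verification: 3 × 21 = 63 ≡ 1 (mod 31)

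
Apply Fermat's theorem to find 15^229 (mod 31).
By Fermat: 15^{30} ≡ 1 (mod 31). 229 = 7×30 + 19. So 15^{229} ≡ 15^{19} ≡ 29 (mod 31)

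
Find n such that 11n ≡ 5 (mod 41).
34

Since gcd(11, 41) = 1 divides 5, a solution exists.
Multiply both sides by the inverse of 11 mod 41:
  11^(-1) mod 41 = 15
  x ≡ 15 × 5 ≡ 75 ≡ 34 (mod 41)
Verification: 11 × 34 = 374 = 9 × 41 + 5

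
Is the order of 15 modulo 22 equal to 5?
Yes, ord_22(15) = 5.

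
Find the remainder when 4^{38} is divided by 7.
By Fermat: 4^{6} ≡ 1 (mod 7). 38 = 6×6 + 2. So 4^{38} ≡ 4^{2} ≡ 2 (mod 7)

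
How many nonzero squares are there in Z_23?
For prime 23, there are (p-1)/2 = (23-1)/2 = 11 quadratic residues (excluding 0).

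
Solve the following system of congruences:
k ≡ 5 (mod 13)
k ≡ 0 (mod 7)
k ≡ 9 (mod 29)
1981

Using the Chinese Remainder Theorem:
M = product of moduli = 2639
For equation 1: M_1 = 203, 203 ≡ 8 (mod 13), inverse of 203 mod 13 is 5 (check: 8 × 5 = 40 ≡ 1 (mod 13))
For equation 2: M_2 = 377, 377 ≡ 6 (mod 7), inverse of 377 mod 7 is 6 (check: 6 × 6 = 36 ≡ 1 (mod 7))
For equation 3: M_3 = 91, 91 ≡ 4 (mod 29), inverse of 91 mod 29 is 22 (check: 4 × 22 = 88 ≡ 1 (mod 29))
Combine: k ≡ Σ r_i×M_i×(M_i⁻¹ mod m_i) = 5×203×5 + 0×377×6 + 9×91×22 = 5075 + 0 + 18018 = 23093
23093 mod 2639 = 1981
k ≡ 1981 (mod 2639)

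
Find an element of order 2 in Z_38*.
37 has order 2 mod 38 since 37^{2} ≡ 1 (mod 38) and no smaller power works.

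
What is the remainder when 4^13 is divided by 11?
Using Fermat: 4^{10} ≡ 1 (mod 11). 13 ≡ 3 (mod 10). So 4^{13} ≡ 4^{3} ≡ 9 (mod 11)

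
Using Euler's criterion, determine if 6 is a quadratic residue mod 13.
By Euler's criterion: 6^{6} ≡ 12 (mod 13). Since this equals -1 (≡ 12), 6 is not a QR.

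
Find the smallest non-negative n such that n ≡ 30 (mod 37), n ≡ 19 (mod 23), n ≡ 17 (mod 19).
12462

Using the Chinese Remainder Theorem:
M = product of moduli = 16169
For equation 1: M_1 = 437, 437 ≡ 30 (mod 37), inverse of 437 mod 37 is 21 (check: 30 × 21 = 630 ≡ 1 (mod 37))
For equation 2: M_2 = 703, 703 ≡ 13 (mod 23), inverse of 703 mod 23 is 16 (check: 13 × 16 = 208 ≡ 1 (mod 23))
For equation 3: M_3 = 851, 851 ≡ 15 (mod 19), inverse of 851 mod 19 is 14 (check: 15 × 14 = 210 ≡ 1 (mod 19))
Combine: n ≡ Σ r_i×M_i×(M_i⁻¹ mod m_i) = 30×437×21 + 19×703×16 + 17×851×14 = 275310 + 213712 + 202538 = 691560
691560 mod 16169 = 12462
n ≡ 12462 (mod 16169)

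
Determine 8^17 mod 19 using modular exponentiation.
Using repeated squaring. 17 = 16 + 1 (binary 10001). Repeated squaring mod 19: 8^1 ≡ 8; 8^2 ≡ 8² = 64 ≡ 7; 8^4 ≡ 7² = 49 ≡ 11; 8^8 ≡ 11² = 121 ≡ 7; 8^16 ≡ 7² = 49 ≡ 11. Multiply: 8^17 = 8^16 × 8^1 ≡ 11 × 8 (mod 19): 11 × 8 = 88 ≡ 12. So 8^17 ≡ 12 (mod 19).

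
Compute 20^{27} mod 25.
0

Using successive squaring:
Binary expansion of 27: 11011
Powers of 20 mod 25 (each is the square of the previous):
  20^1 ≡ 20 (mod 25)
  20^2 ≡ 20² = 400 ≡ 0 (mod 25)
  20^4 ≡ 0² = 0 ≡ 0 (mod 25)
  20^8 ≡ 0² = 0 ≡ 0 (mod 25)
  20^16 ≡ 0² = 0 ≡ 0 (mod 25)
27 = 16 + 8 + 2 + 1, so 20^27 = 20^16 × 20^8 × 20^2 × 20^1 ≡ 0 × 0 × 0 × 20 (mod 25)
Multiplying step by step:
  0 × 0 = 0 ≡ 0 (mod 25)
  0 × 0 = 0 ≡ 0 (mod 25)
  0 × 20 = 0 ≡ 0 (mod 25)
Result: 20^27 ≡ 0 (mod 25)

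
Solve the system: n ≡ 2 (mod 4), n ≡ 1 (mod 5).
M = 4 × 5 = 20. M₁ = 5, y₁ ≡ 1 (mod 4). M₂ = 4, y₂ ≡ 4 (mod 5). n = 2×5×1 + 1×4×4 ≡ 6 (mod 20)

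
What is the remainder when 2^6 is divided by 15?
6 = 4 + 2 (binary 110). Repeated squaring mod 15: 2^1 ≡ 2; 2^2 ≡ 2² = 4 ≡ 4; 2^4 ≡ 4² = 16 ≡ 1. Multiply: 2^6 = 2^4 × 2^2 ≡ 1 × 4 (mod 15): 1 × 4 = 4 ≡ 4. So 2^6 ≡ 4 (mod 15).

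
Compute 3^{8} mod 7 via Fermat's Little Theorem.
2

By Fermat's Little Theorem, a^(p-1) ≡ 1 (mod p) for prime p and gcd(a, p) = 1
Here p = 7, so 3^6 ≡ 1 (mod 7)
We can reduce the exponent: 8 mod 6 = 2
So 3^8 ≡ 3^2 (mod 7)
Computing: 3^2 mod 7 = 2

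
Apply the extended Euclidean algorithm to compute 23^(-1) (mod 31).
Extended GCD: 23(-4) + 31(3) = 1. So 23^(-1) ≡ 27 ≡ 27 (mod 31). Verify: 23 × 27 = 621 ≡ 1 (mod 31)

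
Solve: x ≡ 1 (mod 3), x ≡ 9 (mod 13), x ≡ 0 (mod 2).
M = 3 × 13 × 2 = 78. M₁ = 26, y₁ ≡ 2 (mod 3). M₂ = 6, y₂ ≡ 11 (mod 13). M₃ = 39, y₃ ≡ 1 (mod 2). x = 1×26×2 + 9×6×11 + 0×39×1 ≡ 22 (mod 78)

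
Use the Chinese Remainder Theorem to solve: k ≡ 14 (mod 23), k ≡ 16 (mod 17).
152

Using the Chinese Remainder Theorem:
M = product of moduli = 391
For equation 1: M_1 = 17, 17 ≡ 17 (mod 23), inverse of 17 mod 23 is 19 (check: 17 × 19 = 323 ≡ 1 (mod 23))
For equation 2: M_2 = 23, 23 ≡ 6 (mod 17), inverse of 23 mod 17 is 3 (check: 6 × 3 = 18 ≡ 1 (mod 17))
Combine: k ≡ Σ r_i×M_i×(M_i⁻¹ mod m_i) = 14×17×19 + 16×23×3 = 4522 + 1104 = 5626
5626 mod 391 = 152
k ≡ 152 (mod 391)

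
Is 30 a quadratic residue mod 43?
By Euler's criterion: 30^{21} ≡ 42 (mod 43). Since this equals -1 (≡ 42), 30 is not a QR.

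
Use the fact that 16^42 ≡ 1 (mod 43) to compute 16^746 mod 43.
By Fermat: 16^{42} ≡ 1 (mod 43). 746 ≡ 32 (mod 42). So 16^{746} ≡ 16^{32} ≡ 4 (mod 43)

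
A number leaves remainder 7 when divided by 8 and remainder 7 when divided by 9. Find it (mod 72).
M = 8 × 9 = 72. M₁ = 9, y₁ ≡ 1 (mod 8). M₂ = 8, y₂ ≡ 8 (mod 9). y = 7×9×1 + 7×8×8 ≡ 7 (mod 72)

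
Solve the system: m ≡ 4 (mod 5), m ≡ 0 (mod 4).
M = 5 × 4 = 20. M₁ = 4, y₁ ≡ 4 (mod 5). M₂ = 5, y₂ ≡ 1 (mod 4). m = 4×4×4 + 0×5×1 ≡ 4 (mod 20)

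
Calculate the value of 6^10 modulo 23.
10 = 8 + 2 (binary 1010). Repeated squaring mod 23: 6^1 ≡ 6; 6^2 ≡ 6² = 36 ≡ 13; 6^4 ≡ 13² = 169 ≡ 8; 6^8 ≡ 8² = 64 ≡ 18. Multiply: 6^10 = 6^8 × 6^2 ≡ 18 × 13 (mod 23): 18 × 13 = 234 ≡ 4. So 6^10 ≡ 4 (mod 23).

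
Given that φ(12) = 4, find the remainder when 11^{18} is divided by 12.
By Euler: 11^{4} ≡ 1 (mod 12) since gcd(11, 12) = 1. 18 = 4×4 + 2. So 11^{18} ≡ 11^{2} ≡ 1 (mod 12)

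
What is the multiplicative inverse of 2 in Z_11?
6

Using Extended Euclidean Algorithm:
gcd(2, 11) = 1
Bezout coefficients: 2 × -5 + 11 × 1 = 1
So 2 × -5 ≡ 1 (mod 11)
The inverse is -5 mod 11 = 6
Verification: 2 × 6 = 12 = 1 × 11 + 1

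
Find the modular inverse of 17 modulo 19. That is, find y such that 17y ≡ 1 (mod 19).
9

Using Extended Euclidean Algorithm:
gcd(17, 19) = 1
Bezout coefficients: 17 × 9 + 19 × -8 = 1
So 17 × 9 ≡ 1 (mod 19)
The inverse is 9 mod 19 = 9
Verification: 17 × 9 = 153 = 8 × 19 + 1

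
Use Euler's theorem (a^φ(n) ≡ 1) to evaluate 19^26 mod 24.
By Euler: 19^{8} ≡ 1 (mod 24) since gcd(19, 24) = 1. 26 = 3×8 + 2. So 19^{26} ≡ 19^{2} ≡ 1 (mod 24)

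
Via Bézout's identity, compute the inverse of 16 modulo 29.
Extended GCD: 16(-9) + 29(5) = 1. So 16^(-1) ≡ 20 ≡ 20 (mod 29). Verify: 16 × 20 = 320 ≡ 1 (mod 29)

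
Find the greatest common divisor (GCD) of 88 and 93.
1

Using the Euclidean algorithm:
88 = 0 × 93 + 88
93 = 1 × 88 + 5
88 = 17 × 5 + 3
5 = 1 × 3 + 2
3 = 1 × 2 + 1
2 = 2 × 1 + 0

GCD(88, 93) = 1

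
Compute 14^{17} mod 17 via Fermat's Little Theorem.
14

By Fermat's Little Theorem, a^(p-1) ≡ 1 (mod p) for prime p and gcd(a, p) = 1
Here p = 17, so 14^16 ≡ 1 (mod 17)
We can reduce the exponent: 17 mod 16 = 1
So 14^17 ≡ 14^1 (mod 17)
Computing: 14^1 mod 17 = 14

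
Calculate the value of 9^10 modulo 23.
10 = 8 + 2 (binary 1010). Repeated squaring mod 23: 9^1 ≡ 9; 9^2 ≡ 9² = 81 ≡ 12; 9^4 ≡ 12² = 144 ≡ 6; 9^8 ≡ 6² = 36 ≡ 13. Multiply: 9^10 = 9^8 × 9^2 ≡ 13 × 12 (mod 23): 13 × 12 = 156 ≡ 18. So 9^10 ≡ 18 (mod 23).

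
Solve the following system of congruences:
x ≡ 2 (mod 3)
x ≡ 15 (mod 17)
32

Using the Chinese Remainder Theorem:
M = product of moduli = 51
For equation 1: M_1 = 17, 17 ≡ 2 (mod 3), inverse of 17 mod 3 is 2 (check: 2 × 2 = 4 ≡ 1 (mod 3))
For equation 2: M_2 = 3, 3 ≡ 3 (mod 17), inverse of 3 mod 17 is 6 (check: 3 × 6 = 18 ≡ 1 (mod 17))
Combine: x ≡ Σ r_i×M_i×(M_i⁻¹ mod m_i) = 2×17×2 + 15×3×6 = 68 + 270 = 338
338 mod 51 = 32
x ≡ 32 (mod 51)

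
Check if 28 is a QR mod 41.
By Euler's criterion: 28^{20} ≡ 40 (mod 41). Since this equals -1 (≡ 40), 28 is not a QR.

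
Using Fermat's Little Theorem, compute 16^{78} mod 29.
16

By Fermat's Little Theorem, a^(p-1) ≡ 1 (mod p) for prime p and gcd(a, p) = 1
Here p = 29, so 16^28 ≡ 1 (mod 29)
We can reduce the exponent: 78 mod 28 = 22
So 16^78 ≡ 16^22 (mod 29)
Computing: 16^22 mod 29 = 16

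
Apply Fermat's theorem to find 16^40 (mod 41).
By Fermat's Little Theorem, 16^{40} ≡ 1 (mod 41) since 41 is prime and gcd(16, 41) = 1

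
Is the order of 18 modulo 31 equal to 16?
No, the actual order is 15, not 16.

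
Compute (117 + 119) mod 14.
12

(117 + 119) = 236
236 mod 14 = 12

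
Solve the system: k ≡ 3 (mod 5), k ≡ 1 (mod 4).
M = 5 × 4 = 20. M₁ = 4, y₁ ≡ 4 (mod 5). M₂ = 5, y₂ ≡ 1 (mod 4). k = 3×4×4 + 1×5×1 ≡ 13 (mod 20)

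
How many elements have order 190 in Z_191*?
Number of primitive roots mod 191 = φ(190) = 72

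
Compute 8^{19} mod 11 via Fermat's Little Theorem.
7

By Fermat's Little Theorem, a^(p-1) ≡ 1 (mod p) for prime p and gcd(a, p) = 1
Here p = 11, so 8^10 ≡ 1 (mod 11)
We can reduce the exponent: 19 mod 10 = 9
So 8^19 ≡ 8^9 (mod 11)
Computing: 8^9 mod 11 = 7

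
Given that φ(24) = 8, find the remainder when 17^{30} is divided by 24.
By Euler: 17^{8} ≡ 1 (mod 24) since gcd(17, 24) = 1. 30 = 3×8 + 6. So 17^{30} ≡ 17^{6} ≡ 1 (mod 24)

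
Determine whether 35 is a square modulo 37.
By Euler's criterion: 35^{18} ≡ 36 (mod 37). Since this equals -1 (≡ 36), 35 is not a QR.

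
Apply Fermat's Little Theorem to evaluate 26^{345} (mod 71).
34

By Fermat's Little Theorem, a^(p-1) ≡ 1 (mod p) for prime p and gcd(a, p) = 1
Here p = 71, so 26^70 ≡ 1 (mod 71)
We can reduce the exponent: 345 mod 70 = 65
So 26^345 ≡ 26^65 (mod 71)
Computing: 26^65 mod 71 = 34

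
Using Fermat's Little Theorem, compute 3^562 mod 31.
By Fermat: 3^{30} ≡ 1 (mod 31). 562 ≡ 22 (mod 30). So 3^{562} ≡ 3^{22} ≡ 14 (mod 31)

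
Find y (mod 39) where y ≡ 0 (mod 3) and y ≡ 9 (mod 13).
M = 3 × 13 = 39. M₁ = 13, y₁ ≡ 1 (mod 3). M₂ = 3, y₂ ≡ 9 (mod 13). y = 0×13×1 + 9×3×9 ≡ 9 (mod 39)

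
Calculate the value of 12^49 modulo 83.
Using repeated squaring. 49 = 32 + 16 + 1 (binary 110001). Repeated squaring mod 83: 12^1 ≡ 12; 12^2 ≡ 12² = 144 ≡ 61; 12^4 ≡ 61² = 3721 ≡ 69; 12^8 ≡ 69² = 4761 ≡ 30; 12^16 ≡ 30² = 900 ≡ 70; 12^32 ≡ 70² = 4900 ≡ 3. Multiply: 12^49 = 12^32 × 12^16 × 12^1 ≡ 3 × 70 × 12 (mod 83): 3 × 70 = 210 ≡ 44; 44 × 12 = 528 ≡ 30. So 12^49 ≡ 30 (mod 83).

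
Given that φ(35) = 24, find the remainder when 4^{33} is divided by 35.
By Euler: 4^{24} ≡ 1 (mod 35) since gcd(4, 35) = 1. 33 = 1×24 + 9. So 4^{33} ≡ 4^{9} ≡ 29 (mod 35)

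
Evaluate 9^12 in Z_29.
Using repeated squaring. 12 = 8 + 4 (binary 1100). Repeated squaring mod 29: 9^1 ≡ 9; 9^2 ≡ 9² = 81 ≡ 23; 9^4 ≡ 23² = 529 ≡ 7; 9^8 ≡ 7² = 49 ≡ 20. Multiply: 9^12 = 9^8 × 9^4 ≡ 20 × 7 (mod 29): 20 × 7 = 140 ≡ 24. So 9^12 ≡ 24 (mod 29).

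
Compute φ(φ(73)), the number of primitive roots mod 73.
Number of primitive roots mod 73 = φ(72) = 24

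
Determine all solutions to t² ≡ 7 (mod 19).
The square roots of 7 mod 19 are 11 and 8. Verify: 11² = 121 ≡ 7 (mod 19)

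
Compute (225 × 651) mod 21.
0

(225 × 651) = 146475
146475 mod 21 = 0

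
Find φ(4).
2

Prime factorization: 4 = 2^2
Using the formula φ(n) = n × Π(1 - 1/p) for each prime factor p:
φ(4) = 4 × (1 - 1/2)
φ(4) = 2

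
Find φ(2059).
1960

Prime factorization: 2059 = 29 × 71
Using the formula φ(n) = n × Π(1 - 1/p) for each prime factor p:
φ(2059) = 2059 × (1 - 1/29) × (1 - 1/71)
φ(2059) = 1960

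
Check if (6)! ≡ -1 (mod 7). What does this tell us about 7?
(6)! mod 7 = 6. Since this equals -1 (mod 7), Wilson confirms 7 is prime.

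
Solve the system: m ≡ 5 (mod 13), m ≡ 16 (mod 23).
M = 13 × 23 = 299. M₁ = 23, y₁ ≡ 4 (mod 13). M₂ = 13, y₂ ≡ 16 (mod 23). m = 5×23×4 + 16×13×16 ≡ 200 (mod 299)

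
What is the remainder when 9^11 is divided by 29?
Using repeated squaring. 11 = 8 + 2 + 1 (binary 1011). Repeated squaring mod 29: 9^1 ≡ 9; 9^2 ≡ 9² = 81 ≡ 23; 9^4 ≡ 23² = 529 ≡ 7; 9^8 ≡ 7² = 49 ≡ 20. Multiply: 9^11 = 9^8 × 9^2 × 9^1 ≡ 20 × 23 × 9 (mod 29): 20 × 23 = 460 ≡ 25; 25 × 9 = 225 ≡ 22. So 9^11 ≡ 22 (mod 29).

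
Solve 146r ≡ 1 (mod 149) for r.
146^(-1) ≡ 99 (mod 149). Verification: 146 × 99 = 14454 ≡ 1 (mod 149)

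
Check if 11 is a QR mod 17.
By Euler's criterion: 11^{8} ≡ 16 (mod 17). Since this equals -1 (≡ 16), 11 is not a QR.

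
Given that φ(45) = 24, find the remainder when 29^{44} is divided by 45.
By Euler: 29^{24} ≡ 1 (mod 45) since gcd(29, 45) = 1. 44 = 1×24 + 20. So 29^{44} ≡ 29^{20} ≡ 31 (mod 45)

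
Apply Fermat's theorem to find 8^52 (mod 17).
By Fermat: 8^{16} ≡ 1 (mod 17). 52 = 3×16 + 4. So 8^{52} ≡ 8^{4} ≡ 16 (mod 17)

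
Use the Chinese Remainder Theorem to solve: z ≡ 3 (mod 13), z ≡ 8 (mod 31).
M = 13 × 31 = 403. M₁ = 31, y₁ ≡ 8 (mod 13). M₂ = 13, y₂ ≡ 12 (mod 31). z = 3×31×8 + 8×13×12 ≡ 380 (mod 403)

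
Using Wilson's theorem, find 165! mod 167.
(166)! = (165)! × (166) ≡ -1 (mod 167). So (165)! ≡ -1 × (166)^(-1) ≡ (-1)×(-1) = 1 (mod 167)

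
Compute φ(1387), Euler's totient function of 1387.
1296

Prime factorization: 1387 = 19 × 73
Using the formula φ(n) = n × Π(1 - 1/p) for each prime factor p:
φ(1387) = 1387 × (1 - 1/19) × (1 - 1/73)
φ(1387) = 1296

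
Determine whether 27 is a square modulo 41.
By Euler's criterion: 27^{20} ≡ 40 (mod 41). Since this equals -1 (≡ 40), 27 is not a QR.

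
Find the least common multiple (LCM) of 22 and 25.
550

First find GCD(22, 25) using the Euclidean algorithm:
22 = 0 × 25 + 22
25 = 1 × 22 + 3
22 = 7 × 3 + 1
3 = 3 × 1 + 0
GCD(22, 25) = 1

LCM formula: LCM(a, b) = (a × b) / GCD(a, b)
LCM(22, 25) = (22 × 25) / 1
LCM(22, 25) = 550 / 1
LCM(22, 25) = 550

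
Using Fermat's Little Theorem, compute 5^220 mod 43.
By Fermat: 5^{42} ≡ 1 (mod 43). 220 ≡ 10 (mod 42). So 5^{220} ≡ 5^{10} ≡ 24 (mod 43)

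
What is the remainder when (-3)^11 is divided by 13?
Using repeated squaring. (-3) ≡ 10 (mod 13). 11 = 8 + 2 + 1 (binary 1011). Repeated squaring mod 13: 10^1 ≡ 10; 10^2 ≡ 10² = 100 ≡ 9; 10^4 ≡ 9² = 81 ≡ 3; 10^8 ≡ 3² = 9 ≡ 9. Multiply: (-3)^11 ≡ 10^8 × 10^2 × 10^1 ≡ 9 × 9 × 10 (mod 13): 9 × 9 = 81 ≡ 3; 3 × 10 = 30 ≡ 4. So (-3)^11 ≡ 4 (mod 13).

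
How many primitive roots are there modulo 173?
Number of primitive roots mod 173 = φ(172) = 84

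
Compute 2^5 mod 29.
5 = 4 + 1 (binary 101). Repeated squaring mod 29: 2^1 ≡ 2; 2^2 ≡ 2² = 4 ≡ 4; 2^4 ≡ 4² = 16 ≡ 16. Multiply: 2^5 = 2^4 × 2^1 ≡ 16 × 2 (mod 29): 16 × 2 = 32 ≡ 3. So 2^5 ≡ 3 (mod 29).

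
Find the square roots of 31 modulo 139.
The square roots of 31 mod 139 are 46 and 93. Verify: 46² = 2116 ≡ 31 (mod 139)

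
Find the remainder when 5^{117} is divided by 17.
By Fermat: 5^{16} ≡ 1 (mod 17). 117 = 7×16 + 5. So 5^{117} ≡ 5^{5} ≡ 14 (mod 17)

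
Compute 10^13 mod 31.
Using repeated squaring. 13 = 8 + 4 + 1 (binary 1101). Repeated squaring mod 31: 10^1 ≡ 10; 10^2 ≡ 10² = 100 ≡ 7; 10^4 ≡ 7² = 49 ≡ 18; 10^8 ≡ 18² = 324 ≡ 14. Multiply: 10^13 = 10^8 × 10^4 × 10^1 ≡ 14 × 18 × 10 (mod 31): 14 × 18 = 252 ≡ 4; 4 × 10 = 40 ≡ 9. So 10^13 ≡ 9 (mod 31).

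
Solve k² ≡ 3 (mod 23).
The square roots of 3 mod 23 are 16 and 7. Verify: 16² = 256 ≡ 3 (mod 23)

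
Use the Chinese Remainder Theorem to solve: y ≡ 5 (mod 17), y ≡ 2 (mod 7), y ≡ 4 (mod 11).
345

Using the Chinese Remainder Theorem:
M = product of moduli = 1309
For equation 1: M_1 = 77, 77 ≡ 9 (mod 17), inverse of 77 mod 17 is 2 (check: 9 × 2 = 18 ≡ 1 (mod 17))
For equation 2: M_2 = 187, 187 ≡ 5 (mod 7), inverse of 187 mod 7 is 3 (check: 5 × 3 = 15 ≡ 1 (mod 7))
For equation 3: M_3 = 119, 119 ≡ 9 (mod 11), inverse of 119 mod 11 is 5 (check: 9 × 5 = 45 ≡ 1 (mod 11))
Combine: y ≡ Σ r_i×M_i×(M_i⁻¹ mod m_i) = 5×77×2 + 2×187×3 + 4×119×5 = 770 + 1122 + 2380 = 4272
4272 mod 1309 = 345
y ≡ 345 (mod 1309)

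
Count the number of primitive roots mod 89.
Number of primitive roots mod 89 = φ(88) = 40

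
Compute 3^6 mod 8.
6 = 4 + 2 (binary 110). Repeated squaring mod 8: 3^1 ≡ 3; 3^2 ≡ 3² = 9 ≡ 1; 3^4 ≡ 1² = 1 ≡ 1. Multiply: 3^6 = 3^4 × 3^2 ≡ 1 × 1 (mod 8): 1 × 1 = 1 ≡ 1. So 3^6 ≡ 1 (mod 8).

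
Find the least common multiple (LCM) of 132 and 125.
16500

First find GCD(132, 125) using the Euclidean algorithm:
132 = 1 × 125 + 7
125 = 17 × 7 + 6
7 = 1 × 6 + 1
6 = 6 × 1 + 0
GCD(132, 125) = 1

LCM formula: LCM(a, b) = (a × b) / GCD(a, b)
LCM(132, 125) = (132 × 125) / 1
LCM(132, 125) = 16500 / 1
LCM(132, 125) = 16500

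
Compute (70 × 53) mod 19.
5

(70 × 53) = 3710
3710 mod 19 = 5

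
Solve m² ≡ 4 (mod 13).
The square roots of 4 mod 13 are 11 and 2. Verify: 11² = 121 ≡ 4 (mod 13)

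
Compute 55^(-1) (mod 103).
15

Using Extended Euclidean Algorithm:
gcd(55, 103) = 1
Bezout coefficients: 55 × 15 + 103 × -8 = 1
So 55 × 15 ≡ 1 (mod 103)
The inverse is 15 mod 103 = 15
Verification: 55 × 15 = 825 = 8 × 103 + 1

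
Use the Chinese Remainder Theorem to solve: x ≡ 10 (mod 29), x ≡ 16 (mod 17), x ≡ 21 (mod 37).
5201

Using the Chinese Remainder Theorem:
M = product of moduli = 18241
For equation 1: M_1 = 629, 629 ≡ 20 (mod 29), inverse of 629 mod 29 is 16 (check: 20 × 16 = 320 ≡ 1 (mod 29))
For equation 2: M_2 = 1073, 1073 ≡ 2 (mod 17), inverse of 1073 mod 17 is 9 (check: 2 × 9 = 18 ≡ 1 (mod 17))
For equation 3: M_3 = 493, 493 ≡ 12 (mod 37), inverse of 493 mod 37 is 34 (check: 12 × 34 = 408 ≡ 1 (mod 37))
Combine: x ≡ Σ r_i×M_i×(M_i⁻¹ mod m_i) = 10×629×16 + 16×1073×9 + 21×493×34 = 100640 + 154512 + 352002 = 607154
607154 mod 18241 = 5201
x ≡ 5201 (mod 18241)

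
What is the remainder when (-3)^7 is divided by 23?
(-3) ≡ 20 (mod 23). 7 = 4 + 2 + 1 (binary 111). Repeated squaring mod 23: 20^1 ≡ 20; 20^2 ≡ 20² = 400 ≡ 9; 20^4 ≡ 9² = 81 ≡ 12. Multiply: (-3)^7 ≡ 20^4 × 20^2 × 20^1 ≡ 12 × 9 × 20 (mod 23): 12 × 9 = 108 ≡ 16; 16 × 20 = 320 ≡ 21. So (-3)^7 ≡ 21 (mod 23).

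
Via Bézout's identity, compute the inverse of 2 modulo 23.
Extended GCD: 2(-11) + 23(1) = 1. So 2^(-1) ≡ 12 ≡ 12 (mod 23). Verify: 2 × 12 = 24 ≡ 1 (mod 23)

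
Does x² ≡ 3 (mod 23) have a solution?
By Euler's criterion: 3^{11} ≡ 1 (mod 23). Since this equals 1, 3 is a QR.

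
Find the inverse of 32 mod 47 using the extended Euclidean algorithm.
Extended GCD: 32(-22) + 47(15) = 1. So 32^(-1) ≡ 25 ≡ 25 (mod 47). Verify: 32 × 25 = 800 ≡ 1 (mod 47)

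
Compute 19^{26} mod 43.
13

Using successive squaring:
Binary expansion of 26: 11010
Powers of 19 mod 43 (each is the square of the previous):
  19^1 ≡ 19 (mod 43)
  19^2 ≡ 19² = 361 ≡ 17 (mod 43)
  19^4 ≡ 17² = 289 ≡ 31 (mod 43)
  19^8 ≡ 31² = 961 ≡ 15 (mod 43)
  19^16 ≡ 15² = 225 ≡ 10 (mod 43)
26 = 16 + 8 + 2, so 19^26 = 19^16 × 19^8 × 19^2 ≡ 10 × 15 × 17 (mod 43)
Multiplying step by step:
  10 × 15 = 150 ≡ 21 (mod 43)
  21 × 17 = 357 ≡ 13 (mod 43)
Result: 19^26 ≡ 13 (mod 43)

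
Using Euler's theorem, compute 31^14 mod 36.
By Euler: 31^{12} ≡ 1 (mod 36) since gcd(31, 36) = 1. 14 = 1×12 + 2. So 31^{14} ≡ 31^{2} ≡ 25 (mod 36)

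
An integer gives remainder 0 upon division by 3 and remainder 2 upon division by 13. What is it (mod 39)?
M = 3 × 13 = 39. M₁ = 13, y₁ ≡ 1 (mod 3). M₂ = 3, y₂ ≡ 9 (mod 13). r = 0×13×1 + 2×3×9 ≡ 15 (mod 39). The smallest positive such number is 15.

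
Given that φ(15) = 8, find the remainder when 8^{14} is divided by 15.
By Euler: 8^{8} ≡ 1 (mod 15) since gcd(8, 15) = 1. 14 = 1×8 + 6. So 8^{14} ≡ 8^{6} ≡ 4 (mod 15)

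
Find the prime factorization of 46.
2 × 23

Divide by primes starting from smallest:
46 ÷ 2 = 23
23 ÷ 23 = 1

46 = 2 × 23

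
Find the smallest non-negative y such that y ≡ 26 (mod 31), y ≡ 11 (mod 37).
677

Using the Chinese Remainder Theorem:
M = product of moduli = 1147
For equation 1: M_1 = 37, 37 ≡ 6 (mod 31), inverse of 37 mod 31 is 26 (check: 6 × 26 = 156 ≡ 1 (mod 31))
For equation 2: M_2 = 31, 31 ≡ 31 (mod 37), inverse of 31 mod 37 is 6 (check: 31 × 6 = 186 ≡ 1 (mod 37))
Combine: y ≡ Σ r_i×M_i×(M_i⁻¹ mod m_i) = 26×37×26 + 11×31×6 = 25012 + 2046 = 27058
27058 mod 1147 = 677
y ≡ 677 (mod 1147)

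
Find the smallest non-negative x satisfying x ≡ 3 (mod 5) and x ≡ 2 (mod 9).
M = 5 × 9 = 45. M₁ = 9, y₁ ≡ 4 (mod 5). M₂ = 5, y₂ ≡ 2 (mod 9). x = 3×9×4 + 2×5×2 ≡ 38 (mod 45)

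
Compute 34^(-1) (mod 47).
18

Using Extended Euclidean Algorithm:
gcd(34, 47) = 1
Bezout coefficients: 34 × 18 + 47 × -13 = 1
So 34 × 18 ≡ 1 (mod 47)
The inverse is 18 mod 47 = 18
Verification: 34 × 18 = 612 = 13 × 47 + 1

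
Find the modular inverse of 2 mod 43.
2^(-1) ≡ 22 (mod 43). Verification: 2 × 22 = 44 ≡ 1 (mod 43)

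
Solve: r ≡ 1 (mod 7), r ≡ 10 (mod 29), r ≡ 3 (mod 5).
M = 7 × 29 × 5 = 1015. M₁ = 145, y₁ ≡ 3 (mod 7). M₂ = 35, y₂ ≡ 5 (mod 29). M₃ = 203, y₃ ≡ 2 (mod 5). r = 1×145×3 + 10×35×5 + 3×203×2 ≡ 358 (mod 1015)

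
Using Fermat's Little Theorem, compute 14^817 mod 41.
By Fermat: 14^{40} ≡ 1 (mod 41). 817 ≡ 17 (mod 40). So 14^{817} ≡ 14^{17} ≡ 14 (mod 41)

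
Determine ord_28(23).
Powers of 23 mod 28: 23^1≡23, 23^2≡25, 23^3≡15, 23^4≡9, 23^5≡11, 23^6≡1. Order = 6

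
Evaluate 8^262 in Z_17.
Using Fermat: 8^{16} ≡ 1 (mod 17). 262 ≡ 6 (mod 16). So 8^{262} ≡ 8^{6} ≡ 4 (mod 17)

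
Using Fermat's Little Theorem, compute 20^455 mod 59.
By Fermat: 20^{58} ≡ 1 (mod 59). 455 = 7×58 + 49. So 20^{455} ≡ 20^{49} ≡ 36 (mod 59)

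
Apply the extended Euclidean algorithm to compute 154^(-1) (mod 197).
Extended GCD: 154(-55) + 197(43) = 1. So 154^(-1) ≡ 142 ≡ 142 (mod 197). Verify: 154 × 142 = 21868 ≡ 1 (mod 197)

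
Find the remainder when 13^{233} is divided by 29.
By Fermat: 13^{28} ≡ 1 (mod 29). 233 = 8×28 + 9. So 13^{233} ≡ 13^{9} ≡ 5 (mod 29)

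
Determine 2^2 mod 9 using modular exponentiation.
2 = 2 (binary 10). Repeated squaring mod 9: 2^1 ≡ 2; 2^2 ≡ 2² = 4 ≡ 4. So 2^2 ≡ 4 (mod 9).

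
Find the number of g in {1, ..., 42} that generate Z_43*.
Number of primitive roots mod 43 = φ(42) = 12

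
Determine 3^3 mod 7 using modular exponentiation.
3 = 2 + 1 (binary 11). Repeated squaring mod 7: 3^1 ≡ 3; 3^2 ≡ 3² = 9 ≡ 2. Multiply: 3^3 = 3^2 × 3^1 ≡ 2 × 3 (mod 7): 2 × 3 = 6 ≡ 6. So 3^3 ≡ 6 (mod 7).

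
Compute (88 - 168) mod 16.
0

(88 - 168) = -80
-80 mod 16 = 0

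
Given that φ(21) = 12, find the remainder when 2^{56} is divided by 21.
By Euler: 2^{12} ≡ 1 (mod 21) since gcd(2, 21) = 1. 56 = 4×12 + 8. So 2^{56} ≡ 2^{8} ≡ 4 (mod 21)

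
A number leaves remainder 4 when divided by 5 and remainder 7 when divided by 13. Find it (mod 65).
M = 5 × 13 = 65. M₁ = 13, y₁ ≡ 2 (mod 5). M₂ = 5, y₂ ≡ 8 (mod 13). t = 4×13×2 + 7×5×8 ≡ 59 (mod 65)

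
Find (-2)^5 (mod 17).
(-2) ≡ 15 (mod 17). 5 = 4 + 1 (binary 101). Repeated squaring mod 17: 15^1 ≡ 15; 15^2 ≡ 15² = 225 ≡ 4; 15^4 ≡ 4² = 16 ≡ 16. Multiply: (-2)^5 ≡ 15^4 × 15^1 ≡ 16 × 15 (mod 17): 16 × 15 = 240 ≡ 2. So (-2)^5 ≡ 2 (mod 17).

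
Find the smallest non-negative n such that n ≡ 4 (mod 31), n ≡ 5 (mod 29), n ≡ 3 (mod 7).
1368

Using the Chinese Remainder Theorem:
M = product of moduli = 6293
For equation 1: M_1 = 203, 203 ≡ 17 (mod 31), inverse of 203 mod 31 is 11 (check: 17 × 11 = 187 ≡ 1 (mod 31))
For equation 2: M_2 = 217, 217 ≡ 14 (mod 29), inverse of 217 mod 29 is 27 (check: 14 × 27 = 378 ≡ 1 (mod 29))
For equation 3: M_3 = 899, 899 ≡ 3 (mod 7), inverse of 899 mod 7 is 5 (check: 3 × 5 = 15 ≡ 1 (mod 7))
Combine: n ≡ Σ r_i×M_i×(M_i⁻¹ mod m_i) = 4×203×11 + 5×217×27 + 3×899×5 = 8932 + 29295 + 13485 = 51712
51712 mod 6293 = 1368
n ≡ 1368 (mod 6293)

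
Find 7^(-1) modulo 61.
35

Using Extended Euclidean Algorithm:
gcd(7, 61) = 1
Bezout coefficients: 7 × -26 + 61 × 3 = 1
So 7 × -26 ≡ 1 (mod 61)
The inverse is -26 mod 61 = 35
Verification: 7 × 35 = 245 = 4 × 61 + 1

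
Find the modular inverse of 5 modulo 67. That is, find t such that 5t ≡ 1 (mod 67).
27

Using Extended Euclidean Algorithm:
gcd(5, 67) = 1
Bezout coefficients: 5 × 27 + 67 × -2 = 1
So 5 × 27 ≡ 1 (mod 67)
The inverse is 27 mod 67 = 27
Verification: 5 × 27 = 135 = 2 × 67 + 1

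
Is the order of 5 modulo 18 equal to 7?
No, the actual order is 6, not 7.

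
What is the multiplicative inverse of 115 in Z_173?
115^(-1) ≡ 170 (mod 173). Verification: 115 × 170 = 19550 ≡ 1 (mod 173)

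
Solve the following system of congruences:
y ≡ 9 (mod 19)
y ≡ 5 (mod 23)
28

Using the Chinese Remainder Theorem:
M = product of moduli = 437
For equation 1: M_1 = 23, 23 ≡ 4 (mod 19), inverse of 23 mod 19 is 5 (check: 4 × 5 = 20 ≡ 1 (mod 19))
For equation 2: M_2 = 19, 19 ≡ 19 (mod 23), inverse of 19 mod 23 is 17 (check: 19 × 17 = 323 ≡ 1 (mod 23))
Combine: y ≡ Σ r_i×M_i×(M_i⁻¹ mod m_i) = 9×23×5 + 5×19×17 = 1035 + 1615 = 2650
2650 mod 437 = 28
y ≡ 28 (mod 437)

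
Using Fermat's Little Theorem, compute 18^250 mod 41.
By Fermat: 18^{40} ≡ 1 (mod 41). 250 ≡ 10 (mod 40). So 18^{250} ≡ 18^{10} ≡ 1 (mod 41)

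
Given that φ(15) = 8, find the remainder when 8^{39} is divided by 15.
By Euler: 8^{8} ≡ 1 (mod 15) since gcd(8, 15) = 1. 39 = 4×8 + 7. So 8^{39} ≡ 8^{7} ≡ 2 (mod 15)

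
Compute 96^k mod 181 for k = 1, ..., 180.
g^1, g^2, ..., g^{180} mod 181: {96, 166, 8, 44, 61, 64, 171, 126, 150, 101, 103, 114, 84, 100, 7, 129, 76, 56, 127, 65, 86, 111, 158, 145, 164, 178, 74, 45, 157, 49, 179, 170, 30, 165, 93, 59, 53, 20, 110, 62, 160, 156, 134, 13, 162, 167, 104, 29, 69, 108, 51, 9, 140, 46, 72, 34, 6, 33, 91, 48, 83, 4, 22, 121, 32, 176, 63, 75, 141, 142, 57, 42, 50, 94, 155, 38, 28, 154, 123, 43, 146, 79, 163, 82, 89, 37, 113, 169, 115, 180, 85, 15, 173, 137, 120, 117, 10, 55, 31, 80, 78, 67, 97, 81, 174, 52, 105, 125, 54, 116, 95, 70, 23, 36, 17, 3, 107, 136, 24, 132, 2, 11, 151, 16, 88, 122, 128, 161, 71, 119, 21, 25, 47, 168, 19, 14, 77, 152, 112, 73, 130, 172, 41, 135, 109, 147, 175, 148, 90, 133, 98, 177, 159, 60, 149, 5, 118, 106, 40, 39, 124, 139, 131, 87, 26, 143, 153, 27, 58, 138, 35, 102, 18, 99, 92, 144, 68, 12, 66, 1}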